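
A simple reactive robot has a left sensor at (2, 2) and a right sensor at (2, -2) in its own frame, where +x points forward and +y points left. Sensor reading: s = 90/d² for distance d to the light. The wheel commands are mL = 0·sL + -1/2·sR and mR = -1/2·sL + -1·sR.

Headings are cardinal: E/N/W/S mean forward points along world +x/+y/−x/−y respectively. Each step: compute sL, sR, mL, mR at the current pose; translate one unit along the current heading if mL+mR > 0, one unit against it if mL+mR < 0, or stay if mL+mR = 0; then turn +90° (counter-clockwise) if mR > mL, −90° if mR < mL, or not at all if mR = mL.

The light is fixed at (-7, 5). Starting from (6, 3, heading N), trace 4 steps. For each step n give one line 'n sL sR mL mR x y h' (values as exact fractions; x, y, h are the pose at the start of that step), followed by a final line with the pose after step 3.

n=0: pose=(6,3,N); sL=90/121, sR=2/5; mL=-1/5, mR=-467/605; mL+mR=-588/605 → advance -1; mR−mL=-346/605 → turn -1·90°
n=1: pose=(6,2,E); sL=45/113, sR=9/25; mL=-9/50, mR=-3159/5650; mL+mR=-2088/2825 → advance -1; mR−mL=-1071/2825 → turn -1·90°
n=2: pose=(5,2,S); sL=90/221, sR=18/25; mL=-9/25, mR=-5103/5525; mL+mR=-7092/5525 → advance -1; mR−mL=-3114/5525 → turn -1·90°
n=3: pose=(5,3,W); sL=45/58, sR=9/10; mL=-9/20, mR=-747/580; mL+mR=-252/145 → advance -1; mR−mL=-243/290 → turn -1·90°

0 90/121 2/5 -1/5 -467/605 6 3 N
1 45/113 9/25 -9/50 -3159/5650 6 2 E
2 90/221 18/25 -9/25 -5103/5525 5 2 S
3 45/58 9/10 -9/20 -747/580 5 3 W
final 6 3 N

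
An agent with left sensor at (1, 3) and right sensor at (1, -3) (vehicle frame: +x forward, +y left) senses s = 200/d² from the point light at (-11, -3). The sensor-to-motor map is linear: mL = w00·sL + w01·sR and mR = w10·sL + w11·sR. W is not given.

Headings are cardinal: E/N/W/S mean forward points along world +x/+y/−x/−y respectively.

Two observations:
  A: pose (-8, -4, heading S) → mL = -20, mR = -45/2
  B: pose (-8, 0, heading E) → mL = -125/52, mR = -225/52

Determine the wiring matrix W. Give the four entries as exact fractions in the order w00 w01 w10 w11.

1 -1/2 1/2 -1/2

obs A: pose=(-8,-4,S) → sL=5, sR=50, mL=-20, mR=-45/2
obs B: pose=(-8,0,E) → sL=50/13, sR=25/2, mL=-125/52, mR=-225/52
sensor matrix S = [[5, 50], [50/13, 25/2]]; det S = -3375/26
solve [mL_A; mL_B] = S·[w00; w01] and [mR_A; mR_B] = S·[w10; w11]:
  w00 = 1, w01 = -1/2, w10 = 1/2, w11 = -1/2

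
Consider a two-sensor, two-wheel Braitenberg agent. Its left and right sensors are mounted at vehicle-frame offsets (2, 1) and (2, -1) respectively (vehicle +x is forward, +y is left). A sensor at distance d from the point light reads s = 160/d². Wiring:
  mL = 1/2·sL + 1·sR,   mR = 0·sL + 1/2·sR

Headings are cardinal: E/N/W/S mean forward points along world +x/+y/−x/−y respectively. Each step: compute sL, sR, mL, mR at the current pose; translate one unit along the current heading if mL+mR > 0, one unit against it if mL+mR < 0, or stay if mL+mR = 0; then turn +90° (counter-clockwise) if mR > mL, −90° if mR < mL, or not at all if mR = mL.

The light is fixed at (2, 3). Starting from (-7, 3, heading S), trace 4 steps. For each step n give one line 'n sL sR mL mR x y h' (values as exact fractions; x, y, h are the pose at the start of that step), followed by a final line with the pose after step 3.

n=0: pose=(-7,3,S); sL=40/17, sR=20/13; mL=600/221, mR=10/13; mL+mR=770/221 → advance +1; mR−mL=-430/221 → turn -1·90°
n=1: pose=(-7,2,W); sL=32/25, sR=160/121; mL=5936/3025, mR=80/121; mL+mR=7936/3025 → advance +1; mR−mL=-3936/3025 → turn -1·90°
n=2: pose=(-8,2,N); sL=80/61, sR=80/41; mL=6520/2501, mR=40/41; mL+mR=8960/2501 → advance +1; mR−mL=-4080/2501 → turn -1·90°
n=3: pose=(-8,3,E); sL=32/13, sR=32/13; mL=48/13, mR=16/13; mL+mR=64/13 → advance +1; mR−mL=-32/13 → turn -1·90°

0 40/17 20/13 600/221 10/13 -7 3 S
1 32/25 160/121 5936/3025 80/121 -7 2 W
2 80/61 80/41 6520/2501 40/41 -8 2 N
3 32/13 32/13 48/13 16/13 -8 3 E
final -7 3 S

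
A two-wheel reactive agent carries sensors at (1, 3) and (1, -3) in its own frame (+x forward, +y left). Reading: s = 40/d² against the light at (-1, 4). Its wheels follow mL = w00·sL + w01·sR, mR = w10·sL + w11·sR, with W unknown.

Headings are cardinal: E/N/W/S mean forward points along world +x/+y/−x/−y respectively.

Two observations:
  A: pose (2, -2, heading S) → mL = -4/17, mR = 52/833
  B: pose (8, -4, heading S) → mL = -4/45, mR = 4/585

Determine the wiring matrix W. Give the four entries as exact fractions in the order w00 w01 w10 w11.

-1/2 0 1 -1/2

obs A: pose=(2,-2,S) → sL=8/17, sR=40/49, mL=-4/17, mR=52/833
obs B: pose=(8,-4,S) → sL=8/45, sR=40/117, mL=-4/45, mR=4/585
sensor matrix S = [[8/17, 40/49], [8/45, 40/117]]; det S = 512/32487
solve [mL_A; mL_B] = S·[w00; w01] and [mR_A; mR_B] = S·[w10; w11]:
  w00 = -1/2, w01 = 0, w10 = 1, w11 = -1/2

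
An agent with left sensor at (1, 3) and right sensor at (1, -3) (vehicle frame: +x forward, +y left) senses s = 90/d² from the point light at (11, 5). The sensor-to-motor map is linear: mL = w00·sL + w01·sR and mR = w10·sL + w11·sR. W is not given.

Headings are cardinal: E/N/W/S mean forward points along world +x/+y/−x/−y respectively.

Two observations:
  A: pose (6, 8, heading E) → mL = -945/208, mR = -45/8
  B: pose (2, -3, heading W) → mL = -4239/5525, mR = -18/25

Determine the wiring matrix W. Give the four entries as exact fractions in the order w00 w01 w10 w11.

-1 -1/2 0 -1

obs A: pose=(6,8,E) → sL=45/26, sR=45/8, mL=-945/208, mR=-45/8
obs B: pose=(2,-3,W) → sL=90/221, sR=18/25, mL=-4239/5525, mR=-18/25
sensor matrix S = [[45/26, 45/8], [90/221, 18/25]]; det S = -4617/4420
solve [mL_A; mL_B] = S·[w00; w01] and [mR_A; mR_B] = S·[w10; w11]:
  w00 = -1, w01 = -1/2, w10 = 0, w11 = -1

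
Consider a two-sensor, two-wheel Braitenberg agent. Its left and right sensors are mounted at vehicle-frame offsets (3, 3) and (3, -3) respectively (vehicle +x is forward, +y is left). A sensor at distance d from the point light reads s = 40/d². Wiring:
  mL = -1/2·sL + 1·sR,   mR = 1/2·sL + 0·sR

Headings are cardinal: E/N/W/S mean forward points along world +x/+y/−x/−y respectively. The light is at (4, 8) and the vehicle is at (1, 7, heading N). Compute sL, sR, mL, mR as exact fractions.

1 10 19/2 1/2

left sensor world pos  = (-2, 10); dL² = 40
right sensor world pos = (4, 10); dR² = 4
sL = 40/40 = 1
sR = 40/4 = 10
mL = -1/2·sL + 1·sR = 19/2
mR = 1/2·sL + 0·sR = 1/2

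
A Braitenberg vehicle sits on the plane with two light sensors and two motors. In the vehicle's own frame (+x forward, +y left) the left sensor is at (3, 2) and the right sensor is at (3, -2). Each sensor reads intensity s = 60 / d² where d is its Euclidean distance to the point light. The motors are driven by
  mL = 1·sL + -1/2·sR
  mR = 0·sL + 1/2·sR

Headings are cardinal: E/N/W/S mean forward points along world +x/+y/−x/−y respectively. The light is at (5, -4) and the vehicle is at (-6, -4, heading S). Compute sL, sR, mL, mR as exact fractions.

left sensor world pos  = (-4, -7); dL² = 90
right sensor world pos = (-8, -7); dR² = 178
sL = 60/90 = 2/3
sR = 60/178 = 30/89
mL = 1·sL + -1/2·sR = 133/267
mR = 0·sL + 1/2·sR = 15/89

2/3 30/89 133/267 15/89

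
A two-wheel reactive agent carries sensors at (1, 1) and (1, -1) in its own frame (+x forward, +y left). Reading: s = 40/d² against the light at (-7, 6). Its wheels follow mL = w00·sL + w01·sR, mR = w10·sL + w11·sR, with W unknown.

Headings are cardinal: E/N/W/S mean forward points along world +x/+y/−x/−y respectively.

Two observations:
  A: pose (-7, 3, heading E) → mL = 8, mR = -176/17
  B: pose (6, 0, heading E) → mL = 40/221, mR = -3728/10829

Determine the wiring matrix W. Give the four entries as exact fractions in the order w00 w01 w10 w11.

1 0 -1 -1

obs A: pose=(-7,3,E) → sL=8, sR=40/17, mL=8, mR=-176/17
obs B: pose=(6,0,E) → sL=40/221, sR=8/49, mL=40/221, mR=-3728/10829
sensor matrix S = [[8, 40/17], [40/221, 8/49]]; det S = 162048/184093
solve [mL_A; mL_B] = S·[w00; w01] and [mR_A; mR_B] = S·[w10; w11]:
  w00 = 1, w01 = 0, w10 = -1, w11 = -1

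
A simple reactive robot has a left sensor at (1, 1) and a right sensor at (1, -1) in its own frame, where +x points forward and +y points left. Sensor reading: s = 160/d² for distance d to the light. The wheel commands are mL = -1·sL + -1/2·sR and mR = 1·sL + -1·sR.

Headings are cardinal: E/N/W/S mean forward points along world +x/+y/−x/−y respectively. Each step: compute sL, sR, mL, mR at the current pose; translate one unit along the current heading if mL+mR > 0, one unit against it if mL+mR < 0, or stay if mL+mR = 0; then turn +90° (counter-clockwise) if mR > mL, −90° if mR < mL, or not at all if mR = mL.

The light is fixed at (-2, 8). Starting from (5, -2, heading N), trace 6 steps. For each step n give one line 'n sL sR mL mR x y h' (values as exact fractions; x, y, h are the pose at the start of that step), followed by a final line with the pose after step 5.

n=0: pose=(5,-2,N); sL=160/117, sR=32/29; mL=-6512/3393, mR=896/3393; mL+mR=-48/29 → advance -1; mR−mL=7408/3393 → turn +1·90°
n=1: pose=(5,-3,W); sL=8/9, sR=20/17; mL=-226/153, mR=-44/153; mL+mR=-30/17 → advance -1; mR−mL=182/153 → turn +1·90°
n=2: pose=(6,-3,S); sL=32/45, sR=160/193; mL=-9776/8685, mR=-1024/8685; mL+mR=-240/193 → advance -1; mR−mL=8752/8685 → turn +1·90°
n=3: pose=(6,-2,E); sL=80/81, sR=80/101; mL=-11320/8181, mR=1600/8181; mL+mR=-120/101 → advance -1; mR−mL=12920/8181 → turn +1·90°
n=4: pose=(5,-2,N); sL=160/117, sR=32/29; mL=-6512/3393, mR=896/3393; mL+mR=-48/29 → advance -1; mR−mL=7408/3393 → turn +1·90°
n=5: pose=(5,-3,W); sL=8/9, sR=20/17; mL=-226/153, mR=-44/153; mL+mR=-30/17 → advance -1; mR−mL=182/153 → turn +1·90°

0 160/117 32/29 -6512/3393 896/3393 5 -2 N
1 8/9 20/17 -226/153 -44/153 5 -3 W
2 32/45 160/193 -9776/8685 -1024/8685 6 -3 S
3 80/81 80/101 -11320/8181 1600/8181 6 -2 E
4 160/117 32/29 -6512/3393 896/3393 5 -2 N
5 8/9 20/17 -226/153 -44/153 5 -3 W
final 6 -3 S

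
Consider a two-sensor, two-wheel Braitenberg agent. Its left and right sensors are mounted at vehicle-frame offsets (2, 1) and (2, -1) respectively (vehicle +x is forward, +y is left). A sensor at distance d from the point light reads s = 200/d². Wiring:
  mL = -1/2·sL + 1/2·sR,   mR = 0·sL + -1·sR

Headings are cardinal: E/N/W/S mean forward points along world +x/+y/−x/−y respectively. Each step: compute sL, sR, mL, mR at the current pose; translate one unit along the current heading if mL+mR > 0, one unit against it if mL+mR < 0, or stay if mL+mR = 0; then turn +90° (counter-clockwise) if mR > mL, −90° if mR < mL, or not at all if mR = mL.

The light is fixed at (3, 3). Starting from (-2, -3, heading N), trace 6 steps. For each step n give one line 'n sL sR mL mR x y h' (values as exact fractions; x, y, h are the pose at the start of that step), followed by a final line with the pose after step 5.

0 50/13 25/4 125/104 -25/4 -2 -3 N
1 40/9 200/73 -560/657 -200/73 -2 -4 E
2 100/53 20/13 -120/689 -20/13 -3 -4 S
3 200/113 200/89 2400/10057 -200/89 -3 -3 W
4 50/13 25/4 125/104 -25/4 -2 -3 N
5 40/9 200/73 -560/657 -200/73 -2 -4 E
final -3 -4 S

n=0: pose=(-2,-3,N); sL=50/13, sR=25/4; mL=125/104, mR=-25/4; mL+mR=-525/104 → advance -1; mR−mL=-775/104 → turn -1·90°
n=1: pose=(-2,-4,E); sL=40/9, sR=200/73; mL=-560/657, mR=-200/73; mL+mR=-2360/657 → advance -1; mR−mL=-1240/657 → turn -1·90°
n=2: pose=(-3,-4,S); sL=100/53, sR=20/13; mL=-120/689, mR=-20/13; mL+mR=-1180/689 → advance -1; mR−mL=-940/689 → turn -1·90°
n=3: pose=(-3,-3,W); sL=200/113, sR=200/89; mL=2400/10057, mR=-200/89; mL+mR=-20200/10057 → advance -1; mR−mL=-25000/10057 → turn -1·90°
n=4: pose=(-2,-3,N); sL=50/13, sR=25/4; mL=125/104, mR=-25/4; mL+mR=-525/104 → advance -1; mR−mL=-775/104 → turn -1·90°
n=5: pose=(-2,-4,E); sL=40/9, sR=200/73; mL=-560/657, mR=-200/73; mL+mR=-2360/657 → advance -1; mR−mL=-1240/657 → turn -1·90°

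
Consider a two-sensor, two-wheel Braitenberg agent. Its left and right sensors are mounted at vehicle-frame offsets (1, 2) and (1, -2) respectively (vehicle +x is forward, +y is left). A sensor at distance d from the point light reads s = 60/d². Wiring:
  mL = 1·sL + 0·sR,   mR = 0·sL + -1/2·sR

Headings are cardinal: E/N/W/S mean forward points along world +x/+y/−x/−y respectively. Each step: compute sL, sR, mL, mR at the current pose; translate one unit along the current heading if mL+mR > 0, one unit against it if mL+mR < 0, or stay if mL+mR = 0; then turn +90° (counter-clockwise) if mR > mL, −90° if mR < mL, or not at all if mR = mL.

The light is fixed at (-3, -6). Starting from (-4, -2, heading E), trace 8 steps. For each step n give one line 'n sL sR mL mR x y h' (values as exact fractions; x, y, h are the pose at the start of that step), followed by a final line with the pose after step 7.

0 5/3 15 5/3 -15/2 -4 -2 E
1 20/3 12/5 20/3 -6/5 -5 -2 S
2 6 30/17 6 -15/17 -5 -3 W
3 60/41 60/17 60/41 -30/17 -6 -3 N
4 3 15 3 -15/2 -6 -4 E
5 12 60/37 12 -30/37 -7 -4 S
6 30/13 30/17 30/13 -15/17 -7 -5 W
7 60/53 60/13 60/53 -30/13 -8 -5 N
final -8 -6 E

n=0: pose=(-4,-2,E); sL=5/3, sR=15; mL=5/3, mR=-15/2; mL+mR=-35/6 → advance -1; mR−mL=-55/6 → turn -1·90°
n=1: pose=(-5,-2,S); sL=20/3, sR=12/5; mL=20/3, mR=-6/5; mL+mR=82/15 → advance +1; mR−mL=-118/15 → turn -1·90°
n=2: pose=(-5,-3,W); sL=6, sR=30/17; mL=6, mR=-15/17; mL+mR=87/17 → advance +1; mR−mL=-117/17 → turn -1·90°
n=3: pose=(-6,-3,N); sL=60/41, sR=60/17; mL=60/41, mR=-30/17; mL+mR=-210/697 → advance -1; mR−mL=-2250/697 → turn -1·90°
n=4: pose=(-6,-4,E); sL=3, sR=15; mL=3, mR=-15/2; mL+mR=-9/2 → advance -1; mR−mL=-21/2 → turn -1·90°
n=5: pose=(-7,-4,S); sL=12, sR=60/37; mL=12, mR=-30/37; mL+mR=414/37 → advance +1; mR−mL=-474/37 → turn -1·90°
n=6: pose=(-7,-5,W); sL=30/13, sR=30/17; mL=30/13, mR=-15/17; mL+mR=315/221 → advance +1; mR−mL=-705/221 → turn -1·90°
n=7: pose=(-8,-5,N); sL=60/53, sR=60/13; mL=60/53, mR=-30/13; mL+mR=-810/689 → advance -1; mR−mL=-2370/689 → turn -1·90°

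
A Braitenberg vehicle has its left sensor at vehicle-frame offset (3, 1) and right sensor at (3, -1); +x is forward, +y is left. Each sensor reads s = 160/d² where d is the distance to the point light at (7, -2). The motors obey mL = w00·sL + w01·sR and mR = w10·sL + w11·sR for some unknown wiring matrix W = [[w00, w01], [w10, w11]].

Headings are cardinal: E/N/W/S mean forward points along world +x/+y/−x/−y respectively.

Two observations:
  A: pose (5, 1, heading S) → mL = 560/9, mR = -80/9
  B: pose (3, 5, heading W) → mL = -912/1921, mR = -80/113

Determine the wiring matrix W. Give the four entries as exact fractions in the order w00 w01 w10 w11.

1/2 -1 0 -1/2

obs A: pose=(5,1,S) → sL=160, sR=160/9, mL=560/9, mR=-80/9
obs B: pose=(3,5,W) → sL=32/17, sR=160/113, mL=-912/1921, mR=-80/113
sensor matrix S = [[160, 160/9], [32/17, 160/113]]; det S = 3338240/17289
solve [mL_A; mL_B] = S·[w00; w01] and [mR_A; mR_B] = S·[w10; w11]:
  w00 = 1/2, w01 = -1, w10 = 0, w11 = -1/2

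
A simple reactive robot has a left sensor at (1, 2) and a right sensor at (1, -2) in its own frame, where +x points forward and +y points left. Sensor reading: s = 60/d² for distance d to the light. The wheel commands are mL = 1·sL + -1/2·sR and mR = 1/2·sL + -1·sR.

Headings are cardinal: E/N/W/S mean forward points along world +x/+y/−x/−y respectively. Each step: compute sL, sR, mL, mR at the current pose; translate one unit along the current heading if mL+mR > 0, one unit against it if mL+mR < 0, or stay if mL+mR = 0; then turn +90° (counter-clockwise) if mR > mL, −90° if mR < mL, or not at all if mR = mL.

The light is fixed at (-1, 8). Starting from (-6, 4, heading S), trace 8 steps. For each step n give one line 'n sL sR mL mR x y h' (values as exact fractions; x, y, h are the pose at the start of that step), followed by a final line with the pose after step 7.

n=0: pose=(-6,4,S); sL=30/17, sR=30/37; mL=855/629, mR=45/629; mL+mR=900/629 → advance +1; mR−mL=-810/629 → turn -1·90°
n=1: pose=(-6,3,W); sL=12/17, sR=4/3; mL=2/51, mR=-50/51; mL+mR=-16/17 → advance -1; mR−mL=-52/51 → turn -1·90°
n=2: pose=(-5,3,N); sL=15/13, sR=3; mL=-9/26, mR=-63/26; mL+mR=-36/13 → advance -1; mR−mL=-27/13 → turn -1·90°
n=3: pose=(-5,2,E); sL=12/5, sR=60/73; mL=726/365, mR=138/365; mL+mR=864/365 → advance +1; mR−mL=-588/365 → turn -1·90°
n=4: pose=(-4,2,S); sL=6/5, sR=30/37; mL=147/185, mR=-39/185; mL+mR=108/185 → advance +1; mR−mL=-186/185 → turn -1·90°
n=5: pose=(-4,1,W); sL=60/97, sR=60/41; mL=-450/3977, mR=-4590/3977; mL+mR=-5040/3977 → advance -1; mR−mL=-4140/3977 → turn -1·90°
n=6: pose=(-3,1,N); sL=15/13, sR=5/3; mL=25/78, mR=-85/78; mL+mR=-10/13 → advance -1; mR−mL=-55/39 → turn -1·90°
n=7: pose=(-3,0,E); sL=60/37, sR=60/101; mL=4950/3737, mR=810/3737; mL+mR=5760/3737 → advance +1; mR−mL=-4140/3737 → turn -1·90°

0 30/17 30/37 855/629 45/629 -6 4 S
1 12/17 4/3 2/51 -50/51 -6 3 W
2 15/13 3 -9/26 -63/26 -5 3 N
3 12/5 60/73 726/365 138/365 -5 2 E
4 6/5 30/37 147/185 -39/185 -4 2 S
5 60/97 60/41 -450/3977 -4590/3977 -4 1 W
6 15/13 5/3 25/78 -85/78 -3 1 N
7 60/37 60/101 4950/3737 810/3737 -3 0 E
final -2 0 S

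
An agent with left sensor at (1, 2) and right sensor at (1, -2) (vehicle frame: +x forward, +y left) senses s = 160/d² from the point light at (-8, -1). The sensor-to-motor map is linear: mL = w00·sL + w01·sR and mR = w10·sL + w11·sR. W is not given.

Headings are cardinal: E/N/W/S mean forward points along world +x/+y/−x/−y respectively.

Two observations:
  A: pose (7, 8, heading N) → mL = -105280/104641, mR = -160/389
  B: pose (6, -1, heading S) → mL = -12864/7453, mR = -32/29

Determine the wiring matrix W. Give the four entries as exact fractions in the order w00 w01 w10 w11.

-1 -1 0 -1

obs A: pose=(7,8,N) → sL=160/269, sR=160/389, mL=-105280/104641, mR=-160/389
obs B: pose=(6,-1,S) → sL=160/257, sR=32/29, mL=-12864/7453, mR=-32/29
sensor matrix S = [[160/269, 160/389], [160/257, 32/29]]; det S = 312156160/779889373
solve [mL_A; mL_B] = S·[w00; w01] and [mR_A; mR_B] = S·[w10; w11]:
  w00 = -1, w01 = -1, w10 = 0, w11 = -1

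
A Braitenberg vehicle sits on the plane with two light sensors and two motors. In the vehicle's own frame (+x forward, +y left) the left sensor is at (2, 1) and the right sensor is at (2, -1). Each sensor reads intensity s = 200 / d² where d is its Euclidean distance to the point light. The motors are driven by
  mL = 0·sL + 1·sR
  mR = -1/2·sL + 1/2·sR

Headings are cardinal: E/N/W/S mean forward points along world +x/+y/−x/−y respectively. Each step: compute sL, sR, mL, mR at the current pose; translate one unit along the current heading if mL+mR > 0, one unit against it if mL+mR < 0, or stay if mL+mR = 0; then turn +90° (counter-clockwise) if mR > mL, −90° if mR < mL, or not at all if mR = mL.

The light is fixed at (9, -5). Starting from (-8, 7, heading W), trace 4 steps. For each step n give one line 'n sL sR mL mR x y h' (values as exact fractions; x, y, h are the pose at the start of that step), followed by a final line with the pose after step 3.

0 100/241 20/53 20/53 -240/12773 -8 7 W
1 200/557 40/97 40/97 1440/54029 -9 7 N
2 50/113 1/2 1/2 13/452 -9 8 E
3 200/377 40/89 40/89 -1360/33553 -8 8 S
final -8 7 W

n=0: pose=(-8,7,W); sL=100/241, sR=20/53; mL=20/53, mR=-240/12773; mL+mR=4580/12773 → advance +1; mR−mL=-5060/12773 → turn -1·90°
n=1: pose=(-9,7,N); sL=200/557, sR=40/97; mL=40/97, mR=1440/54029; mL+mR=23720/54029 → advance +1; mR−mL=-20840/54029 → turn -1·90°
n=2: pose=(-9,8,E); sL=50/113, sR=1/2; mL=1/2, mR=13/452; mL+mR=239/452 → advance +1; mR−mL=-213/452 → turn -1·90°
n=3: pose=(-8,8,S); sL=200/377, sR=40/89; mL=40/89, mR=-1360/33553; mL+mR=13720/33553 → advance +1; mR−mL=-16440/33553 → turn -1·90°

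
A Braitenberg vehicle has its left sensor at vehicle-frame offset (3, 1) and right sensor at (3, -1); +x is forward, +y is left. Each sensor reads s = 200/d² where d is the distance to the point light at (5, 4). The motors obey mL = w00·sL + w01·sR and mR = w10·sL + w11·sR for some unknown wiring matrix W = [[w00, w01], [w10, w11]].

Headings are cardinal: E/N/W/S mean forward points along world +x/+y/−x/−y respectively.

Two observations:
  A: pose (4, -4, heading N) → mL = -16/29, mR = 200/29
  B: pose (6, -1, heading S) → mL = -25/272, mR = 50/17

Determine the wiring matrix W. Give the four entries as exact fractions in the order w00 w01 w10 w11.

obs A: pose=(4,-4,N) → sL=200/29, sR=8, mL=-16/29, mR=200/29
obs B: pose=(6,-1,S) → sL=50/17, sR=25/8, mL=-25/272, mR=50/17
sensor matrix S = [[200/29, 8], [50/17, 25/8]]; det S = -975/493
solve [mL_A; mL_B] = S·[w00; w01] and [mR_A; mR_B] = S·[w10; w11]:
  w00 = 1/2, w01 = -1/2, w10 = 1, w11 = 0

1/2 -1/2 1 0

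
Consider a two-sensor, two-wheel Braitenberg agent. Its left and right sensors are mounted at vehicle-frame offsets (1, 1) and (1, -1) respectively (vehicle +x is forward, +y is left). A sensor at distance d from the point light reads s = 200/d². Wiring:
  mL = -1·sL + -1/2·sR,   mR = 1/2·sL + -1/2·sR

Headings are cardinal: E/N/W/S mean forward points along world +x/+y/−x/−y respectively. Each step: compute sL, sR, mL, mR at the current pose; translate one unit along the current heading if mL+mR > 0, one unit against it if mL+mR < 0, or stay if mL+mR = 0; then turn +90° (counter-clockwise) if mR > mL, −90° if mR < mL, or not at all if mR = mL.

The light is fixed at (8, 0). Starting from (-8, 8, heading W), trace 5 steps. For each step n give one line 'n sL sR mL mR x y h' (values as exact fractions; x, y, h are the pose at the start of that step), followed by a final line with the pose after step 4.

n=0: pose=(-8,8,W); sL=100/169, sR=20/37; mL=-5390/6253, mR=160/6253; mL+mR=-5230/6253 → advance -1; mR−mL=150/169 → turn +1·90°
n=1: pose=(-7,8,S); sL=40/49, sR=40/61; mL=-3420/2989, mR=240/2989; mL+mR=-3180/2989 → advance -1; mR−mL=60/49 → turn +1·90°
n=2: pose=(-7,9,E); sL=25/37, sR=10/13; mL=-510/481, mR=-45/962; mL+mR=-1065/962 → advance -1; mR−mL=75/74 → turn +1·90°
n=3: pose=(-8,9,N); sL=200/389, sR=8/13; mL=-4156/5057, mR=-256/5057; mL+mR=-4412/5057 → advance -1; mR−mL=300/389 → turn +1·90°
n=4: pose=(-8,8,W); sL=100/169, sR=20/37; mL=-5390/6253, mR=160/6253; mL+mR=-5230/6253 → advance -1; mR−mL=150/169 → turn +1·90°

0 100/169 20/37 -5390/6253 160/6253 -8 8 W
1 40/49 40/61 -3420/2989 240/2989 -7 8 S
2 25/37 10/13 -510/481 -45/962 -7 9 E
3 200/389 8/13 -4156/5057 -256/5057 -8 9 N
4 100/169 20/37 -5390/6253 160/6253 -8 8 W
final -7 8 S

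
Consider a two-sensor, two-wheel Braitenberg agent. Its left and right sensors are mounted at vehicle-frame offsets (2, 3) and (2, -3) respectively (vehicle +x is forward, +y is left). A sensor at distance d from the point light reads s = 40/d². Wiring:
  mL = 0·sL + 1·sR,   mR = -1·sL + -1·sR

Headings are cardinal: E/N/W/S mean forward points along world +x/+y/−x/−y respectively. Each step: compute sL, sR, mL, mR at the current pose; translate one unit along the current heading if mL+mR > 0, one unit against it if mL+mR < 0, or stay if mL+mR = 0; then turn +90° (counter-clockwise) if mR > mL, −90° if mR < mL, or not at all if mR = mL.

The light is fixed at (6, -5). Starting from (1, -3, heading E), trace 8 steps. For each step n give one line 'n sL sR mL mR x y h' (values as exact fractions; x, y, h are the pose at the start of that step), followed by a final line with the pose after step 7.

n=0: pose=(1,-3,E); sL=20/17, sR=4; mL=4, mR=-88/17; mL+mR=-20/17 → advance -1; mR−mL=-156/17 → turn -1·90°
n=1: pose=(0,-3,S); sL=40/9, sR=40/81; mL=40/81, mR=-400/81; mL+mR=-40/9 → advance -1; mR−mL=-440/81 → turn -1·90°
n=2: pose=(0,-2,W); sL=5/8, sR=2/5; mL=2/5, mR=-41/40; mL+mR=-5/8 → advance -1; mR−mL=-57/40 → turn -1·90°
n=3: pose=(1,-2,N); sL=40/89, sR=40/29; mL=40/29, mR=-4720/2581; mL+mR=-40/89 → advance -1; mR−mL=-8280/2581 → turn -1·90°
n=4: pose=(1,-3,E); sL=20/17, sR=4; mL=4, mR=-88/17; mL+mR=-20/17 → advance -1; mR−mL=-156/17 → turn -1·90°
n=5: pose=(0,-3,S); sL=40/9, sR=40/81; mL=40/81, mR=-400/81; mL+mR=-40/9 → advance -1; mR−mL=-440/81 → turn -1·90°
n=6: pose=(0,-2,W); sL=5/8, sR=2/5; mL=2/5, mR=-41/40; mL+mR=-5/8 → advance -1; mR−mL=-57/40 → turn -1·90°
n=7: pose=(1,-2,N); sL=40/89, sR=40/29; mL=40/29, mR=-4720/2581; mL+mR=-40/89 → advance -1; mR−mL=-8280/2581 → turn -1·90°

0 20/17 4 4 -88/17 1 -3 E
1 40/9 40/81 40/81 -400/81 0 -3 S
2 5/8 2/5 2/5 -41/40 0 -2 W
3 40/89 40/29 40/29 -4720/2581 1 -2 N
4 20/17 4 4 -88/17 1 -3 E
5 40/9 40/81 40/81 -400/81 0 -3 S
6 5/8 2/5 2/5 -41/40 0 -2 W
7 40/89 40/29 40/29 -4720/2581 1 -2 N
final 1 -3 E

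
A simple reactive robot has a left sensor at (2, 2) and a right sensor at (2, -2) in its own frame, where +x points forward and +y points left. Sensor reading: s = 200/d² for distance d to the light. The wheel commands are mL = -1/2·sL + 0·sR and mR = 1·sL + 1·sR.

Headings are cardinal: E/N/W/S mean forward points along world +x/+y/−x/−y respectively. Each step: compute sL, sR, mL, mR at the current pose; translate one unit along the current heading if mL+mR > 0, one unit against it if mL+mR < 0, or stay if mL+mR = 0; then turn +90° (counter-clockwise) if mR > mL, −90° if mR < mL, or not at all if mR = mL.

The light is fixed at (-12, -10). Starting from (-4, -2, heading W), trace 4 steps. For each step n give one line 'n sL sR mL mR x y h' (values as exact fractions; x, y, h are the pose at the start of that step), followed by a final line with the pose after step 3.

n=0: pose=(-4,-2,W); sL=25/9, sR=25/17; mL=-25/18, mR=650/153; mL+mR=875/306 → advance +1; mR−mL=575/102 → turn +1·90°
n=1: pose=(-5,-2,S); sL=200/117, sR=200/61; mL=-100/117, mR=35600/7137; mL+mR=29500/7137 → advance +1; mR−mL=13900/2379 → turn +1·90°
n=2: pose=(-5,-3,E); sL=100/81, sR=100/53; mL=-50/81, mR=13400/4293; mL+mR=10750/4293 → advance +1; mR−mL=5350/1431 → turn +1·90°
n=3: pose=(-4,-3,N); sL=200/117, sR=200/181; mL=-100/117, mR=59600/21177; mL+mR=41500/21177 → advance +1; mR−mL=25900/7059 → turn +1·90°

0 25/9 25/17 -25/18 650/153 -4 -2 W
1 200/117 200/61 -100/117 35600/7137 -5 -2 S
2 100/81 100/53 -50/81 13400/4293 -5 -3 E
3 200/117 200/181 -100/117 59600/21177 -4 -3 N
final -4 -2 W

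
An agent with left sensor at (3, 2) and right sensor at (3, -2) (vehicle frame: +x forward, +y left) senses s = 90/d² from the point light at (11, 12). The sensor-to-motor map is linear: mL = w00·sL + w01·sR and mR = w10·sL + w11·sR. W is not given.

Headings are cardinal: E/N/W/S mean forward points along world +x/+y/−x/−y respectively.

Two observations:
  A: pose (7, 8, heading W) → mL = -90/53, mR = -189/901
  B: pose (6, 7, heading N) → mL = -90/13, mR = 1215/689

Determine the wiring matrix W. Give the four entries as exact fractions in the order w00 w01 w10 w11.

0 -1 -1 1/2

obs A: pose=(7,8,W) → sL=18/17, sR=90/53, mL=-90/53, mR=-189/901
obs B: pose=(6,7,N) → sL=90/53, sR=90/13, mL=-90/13, mR=1215/689
sensor matrix S = [[18/17, 90/53], [90/53, 90/13]]; det S = 2760480/620789
solve [mL_A; mL_B] = S·[w00; w01] and [mR_A; mR_B] = S·[w10; w11]:
  w00 = 0, w01 = -1, w10 = -1, w11 = 1/2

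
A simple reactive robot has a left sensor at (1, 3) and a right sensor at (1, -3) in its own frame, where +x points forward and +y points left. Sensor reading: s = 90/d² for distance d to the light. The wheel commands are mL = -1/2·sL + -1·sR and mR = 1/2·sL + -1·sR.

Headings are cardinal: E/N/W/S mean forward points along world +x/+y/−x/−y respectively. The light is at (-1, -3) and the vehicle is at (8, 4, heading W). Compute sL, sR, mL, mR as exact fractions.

9/8 45/82 -729/656 9/656

left sensor world pos  = (7, 1); dL² = 80
right sensor world pos = (7, 7); dR² = 164
sL = 90/80 = 9/8
sR = 90/164 = 45/82
mL = -1/2·sL + -1·sR = -729/656
mR = 1/2·sL + -1·sR = 9/656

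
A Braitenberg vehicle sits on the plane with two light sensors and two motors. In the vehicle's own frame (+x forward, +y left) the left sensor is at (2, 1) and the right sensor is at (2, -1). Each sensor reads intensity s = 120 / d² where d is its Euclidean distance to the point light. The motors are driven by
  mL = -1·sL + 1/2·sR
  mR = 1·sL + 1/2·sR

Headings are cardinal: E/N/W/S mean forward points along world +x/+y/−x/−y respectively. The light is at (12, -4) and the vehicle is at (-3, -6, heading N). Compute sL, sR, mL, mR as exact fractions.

15/32 30/49 -255/1568 1215/1568

left sensor world pos  = (-4, -4); dL² = 256
right sensor world pos = (-2, -4); dR² = 196
sL = 120/256 = 15/32
sR = 120/196 = 30/49
mL = -1·sL + 1/2·sR = -255/1568
mR = 1·sL + 1/2·sR = 1215/1568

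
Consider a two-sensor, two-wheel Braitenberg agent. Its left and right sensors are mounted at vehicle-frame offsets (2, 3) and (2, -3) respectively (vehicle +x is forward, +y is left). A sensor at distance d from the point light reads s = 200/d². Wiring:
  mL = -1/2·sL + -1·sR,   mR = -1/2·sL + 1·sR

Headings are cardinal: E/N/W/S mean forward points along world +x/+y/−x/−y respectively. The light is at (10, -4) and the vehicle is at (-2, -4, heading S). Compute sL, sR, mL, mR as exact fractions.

left sensor world pos  = (1, -6); dL² = 85
right sensor world pos = (-5, -6); dR² = 229
sL = 200/85 = 40/17
sR = 200/229 = 200/229
mL = -1/2·sL + -1·sR = -7980/3893
mR = -1/2·sL + 1·sR = -1180/3893

40/17 200/229 -7980/3893 -1180/3893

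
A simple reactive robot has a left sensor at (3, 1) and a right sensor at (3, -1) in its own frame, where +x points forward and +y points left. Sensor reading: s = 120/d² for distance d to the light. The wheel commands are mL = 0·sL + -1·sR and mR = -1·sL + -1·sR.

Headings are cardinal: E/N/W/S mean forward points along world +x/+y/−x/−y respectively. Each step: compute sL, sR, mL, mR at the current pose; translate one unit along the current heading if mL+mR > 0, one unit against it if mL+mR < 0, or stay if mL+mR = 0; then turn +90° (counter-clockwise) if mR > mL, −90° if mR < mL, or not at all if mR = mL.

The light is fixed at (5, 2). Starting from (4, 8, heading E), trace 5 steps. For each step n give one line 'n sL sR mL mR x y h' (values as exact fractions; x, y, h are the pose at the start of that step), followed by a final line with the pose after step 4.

0 120/53 120/29 -120/29 -9840/1537 4 8 E
1 12 20/3 -20/3 -56/3 3 8 S
2 120/61 120/89 -120/89 -18000/5429 3 9 W
3 15/13 6/5 -6/5 -153/65 4 9 N
4 120/53 120/29 -120/29 -9840/1537 4 8 E
final 3 8 S

n=0: pose=(4,8,E); sL=120/53, sR=120/29; mL=-120/29, mR=-9840/1537; mL+mR=-16200/1537 → advance -1; mR−mL=-120/53 → turn -1·90°
n=1: pose=(3,8,S); sL=12, sR=20/3; mL=-20/3, mR=-56/3; mL+mR=-76/3 → advance -1; mR−mL=-12 → turn -1·90°
n=2: pose=(3,9,W); sL=120/61, sR=120/89; mL=-120/89, mR=-18000/5429; mL+mR=-25320/5429 → advance -1; mR−mL=-120/61 → turn -1·90°
n=3: pose=(4,9,N); sL=15/13, sR=6/5; mL=-6/5, mR=-153/65; mL+mR=-231/65 → advance -1; mR−mL=-15/13 → turn -1·90°
n=4: pose=(4,8,E); sL=120/53, sR=120/29; mL=-120/29, mR=-9840/1537; mL+mR=-16200/1537 → advance -1; mR−mL=-120/53 → turn -1·90°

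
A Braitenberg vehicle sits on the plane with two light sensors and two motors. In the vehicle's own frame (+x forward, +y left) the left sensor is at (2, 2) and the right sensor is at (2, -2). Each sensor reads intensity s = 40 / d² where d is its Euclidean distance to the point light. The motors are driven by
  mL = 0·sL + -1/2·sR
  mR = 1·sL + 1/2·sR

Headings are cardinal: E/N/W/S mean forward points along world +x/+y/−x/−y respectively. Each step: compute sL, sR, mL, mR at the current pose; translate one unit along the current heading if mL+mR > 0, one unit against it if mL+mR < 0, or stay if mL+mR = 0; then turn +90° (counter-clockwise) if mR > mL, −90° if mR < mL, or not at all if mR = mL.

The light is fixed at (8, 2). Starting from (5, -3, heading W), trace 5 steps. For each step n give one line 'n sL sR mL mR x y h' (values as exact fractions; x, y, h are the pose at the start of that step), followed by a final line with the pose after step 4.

0 20/37 20/17 -10/17 710/629 5 -3 W
1 40/53 8/17 -4/17 892/901 4 -3 S
2 2 10/17 -5/17 39/17 4 -4 E
3 40/41 40/17 -20/17 1500/697 5 -4 N
4 20/37 20/17 -10/17 710/629 5 -3 W
final 4 -3 S

n=0: pose=(5,-3,W); sL=20/37, sR=20/17; mL=-10/17, mR=710/629; mL+mR=20/37 → advance +1; mR−mL=1080/629 → turn +1·90°
n=1: pose=(4,-3,S); sL=40/53, sR=8/17; mL=-4/17, mR=892/901; mL+mR=40/53 → advance +1; mR−mL=1104/901 → turn +1·90°
n=2: pose=(4,-4,E); sL=2, sR=10/17; mL=-5/17, mR=39/17; mL+mR=2 → advance +1; mR−mL=44/17 → turn +1·90°
n=3: pose=(5,-4,N); sL=40/41, sR=40/17; mL=-20/17, mR=1500/697; mL+mR=40/41 → advance +1; mR−mL=2320/697 → turn +1·90°
n=4: pose=(5,-3,W); sL=20/37, sR=20/17; mL=-10/17, mR=710/629; mL+mR=20/37 → advance +1; mR−mL=1080/629 → turn +1·90°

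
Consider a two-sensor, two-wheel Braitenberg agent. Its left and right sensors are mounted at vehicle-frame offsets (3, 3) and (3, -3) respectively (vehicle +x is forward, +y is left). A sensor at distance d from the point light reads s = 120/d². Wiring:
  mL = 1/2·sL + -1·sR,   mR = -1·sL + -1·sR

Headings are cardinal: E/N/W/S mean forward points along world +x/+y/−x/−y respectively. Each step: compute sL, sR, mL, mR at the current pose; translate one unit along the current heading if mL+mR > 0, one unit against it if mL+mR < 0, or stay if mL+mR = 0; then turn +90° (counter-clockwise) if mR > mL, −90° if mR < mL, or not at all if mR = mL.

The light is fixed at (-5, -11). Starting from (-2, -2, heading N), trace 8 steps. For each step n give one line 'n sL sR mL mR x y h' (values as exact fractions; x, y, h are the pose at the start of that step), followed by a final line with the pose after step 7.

n=0: pose=(-2,-2,N); sL=5/6, sR=2/3; mL=-1/4, mR=-3/2; mL+mR=-7/4 → advance -1; mR−mL=-5/4 → turn -1·90°
n=1: pose=(-2,-3,E); sL=120/157, sR=120/61; mL=-15180/9577, mR=-26160/9577; mL+mR=-41340/9577 → advance -1; mR−mL=-180/157 → turn -1·90°
n=2: pose=(-3,-3,S); sL=12/5, sR=60/13; mL=-222/65, mR=-456/65; mL+mR=-678/65 → advance -1; mR−mL=-18/5 → turn -1·90°
n=3: pose=(-3,-2,W); sL=120/37, sR=24/29; mL=852/1073, mR=-4368/1073; mL+mR=-3516/1073 → advance -1; mR−mL=-180/37 → turn -1·90°
n=4: pose=(-2,-2,N); sL=5/6, sR=2/3; mL=-1/4, mR=-3/2; mL+mR=-7/4 → advance -1; mR−mL=-5/4 → turn -1·90°
n=5: pose=(-2,-3,E); sL=120/157, sR=120/61; mL=-15180/9577, mR=-26160/9577; mL+mR=-41340/9577 → advance -1; mR−mL=-180/157 → turn -1·90°
n=6: pose=(-3,-3,S); sL=12/5, sR=60/13; mL=-222/65, mR=-456/65; mL+mR=-678/65 → advance -1; mR−mL=-18/5 → turn -1·90°
n=7: pose=(-3,-2,W); sL=120/37, sR=24/29; mL=852/1073, mR=-4368/1073; mL+mR=-3516/1073 → advance -1; mR−mL=-180/37 → turn -1·90°

0 5/6 2/3 -1/4 -3/2 -2 -2 N
1 120/157 120/61 -15180/9577 -26160/9577 -2 -3 E
2 12/5 60/13 -222/65 -456/65 -3 -3 S
3 120/37 24/29 852/1073 -4368/1073 -3 -2 W
4 5/6 2/3 -1/4 -3/2 -2 -2 N
5 120/157 120/61 -15180/9577 -26160/9577 -2 -3 E
6 12/5 60/13 -222/65 -456/65 -3 -3 S
7 120/37 24/29 852/1073 -4368/1073 -3 -2 W
final -2 -2 N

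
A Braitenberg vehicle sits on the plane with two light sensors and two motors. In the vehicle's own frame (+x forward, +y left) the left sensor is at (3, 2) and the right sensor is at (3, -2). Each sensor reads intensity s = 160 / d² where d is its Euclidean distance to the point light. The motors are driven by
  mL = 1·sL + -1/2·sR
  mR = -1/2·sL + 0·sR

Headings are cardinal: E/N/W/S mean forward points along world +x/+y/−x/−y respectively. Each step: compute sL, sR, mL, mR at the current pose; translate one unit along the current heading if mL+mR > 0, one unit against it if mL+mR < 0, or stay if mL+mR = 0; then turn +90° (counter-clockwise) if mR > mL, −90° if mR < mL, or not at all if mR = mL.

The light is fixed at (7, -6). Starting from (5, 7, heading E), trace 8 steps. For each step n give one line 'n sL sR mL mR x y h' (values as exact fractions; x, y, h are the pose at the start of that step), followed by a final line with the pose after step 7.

0 80/113 80/61 360/6893 -40/113 5 7 E
1 160/101 32/25 2384/2525 -80/101 4 7 S
2 20/17 20/29 410/493 -10/17 4 6 W
3 160/261 160/229 15760/59769 -80/261 3 6 N
4 16/17 80/41 -24/697 -8/17 3 5 E
5 160/73 160/113 12240/8249 -80/73 2 5 S
6 5/4 10/13 45/52 -5/8 2 4 W
7 160/233 32/37 2192/8621 -80/233 1 4 N
final 1 3 E

n=0: pose=(5,7,E); sL=80/113, sR=80/61; mL=360/6893, mR=-40/113; mL+mR=-2080/6893 → advance -1; mR−mL=-2800/6893 → turn -1·90°
n=1: pose=(4,7,S); sL=160/101, sR=32/25; mL=2384/2525, mR=-80/101; mL+mR=384/2525 → advance +1; mR−mL=-4384/2525 → turn -1·90°
n=2: pose=(4,6,W); sL=20/17, sR=20/29; mL=410/493, mR=-10/17; mL+mR=120/493 → advance +1; mR−mL=-700/493 → turn -1·90°
n=3: pose=(3,6,N); sL=160/261, sR=160/229; mL=15760/59769, mR=-80/261; mL+mR=-2560/59769 → advance -1; mR−mL=-11360/19923 → turn -1·90°
n=4: pose=(3,5,E); sL=16/17, sR=80/41; mL=-24/697, mR=-8/17; mL+mR=-352/697 → advance -1; mR−mL=-304/697 → turn -1·90°
n=5: pose=(2,5,S); sL=160/73, sR=160/113; mL=12240/8249, mR=-80/73; mL+mR=3200/8249 → advance +1; mR−mL=-21280/8249 → turn -1·90°
n=6: pose=(2,4,W); sL=5/4, sR=10/13; mL=45/52, mR=-5/8; mL+mR=25/104 → advance +1; mR−mL=-155/104 → turn -1·90°
n=7: pose=(1,4,N); sL=160/233, sR=32/37; mL=2192/8621, mR=-80/233; mL+mR=-768/8621 → advance -1; mR−mL=-5152/8621 → turn -1·90°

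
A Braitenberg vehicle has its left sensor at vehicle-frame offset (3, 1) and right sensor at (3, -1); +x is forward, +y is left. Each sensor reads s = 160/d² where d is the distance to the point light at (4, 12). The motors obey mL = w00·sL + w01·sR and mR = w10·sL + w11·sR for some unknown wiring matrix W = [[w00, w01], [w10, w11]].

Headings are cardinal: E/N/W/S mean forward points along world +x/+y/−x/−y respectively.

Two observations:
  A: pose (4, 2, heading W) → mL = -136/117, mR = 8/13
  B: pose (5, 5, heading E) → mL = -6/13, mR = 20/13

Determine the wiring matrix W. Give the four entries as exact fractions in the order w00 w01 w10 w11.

obs A: pose=(4,2,W) → sL=16/13, sR=16/9, mL=-136/117, mR=8/13
obs B: pose=(5,5,E) → sL=40/13, sR=2, mL=-6/13, mR=20/13
sensor matrix S = [[16/13, 16/9], [40/13, 2]]; det S = -352/117
solve [mL_A; mL_B] = S·[w00; w01] and [mR_A; mR_B] = S·[w10; w11]:
  w00 = 1/2, w01 = -1, w10 = 1/2, w11 = 0

1/2 -1 1/2 0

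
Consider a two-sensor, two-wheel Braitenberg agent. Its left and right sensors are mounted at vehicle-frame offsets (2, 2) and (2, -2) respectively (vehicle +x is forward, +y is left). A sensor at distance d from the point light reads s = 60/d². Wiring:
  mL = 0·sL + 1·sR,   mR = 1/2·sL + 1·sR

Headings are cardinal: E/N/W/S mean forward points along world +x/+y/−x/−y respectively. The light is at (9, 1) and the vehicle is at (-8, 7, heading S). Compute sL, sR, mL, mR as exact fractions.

60/241 60/377 60/377 25770/90857

left sensor world pos  = (-6, 5); dL² = 241
right sensor world pos = (-10, 5); dR² = 377
sL = 60/241 = 60/241
sR = 60/377 = 60/377
mL = 0·sL + 1·sR = 60/377
mR = 1/2·sL + 1·sR = 25770/90857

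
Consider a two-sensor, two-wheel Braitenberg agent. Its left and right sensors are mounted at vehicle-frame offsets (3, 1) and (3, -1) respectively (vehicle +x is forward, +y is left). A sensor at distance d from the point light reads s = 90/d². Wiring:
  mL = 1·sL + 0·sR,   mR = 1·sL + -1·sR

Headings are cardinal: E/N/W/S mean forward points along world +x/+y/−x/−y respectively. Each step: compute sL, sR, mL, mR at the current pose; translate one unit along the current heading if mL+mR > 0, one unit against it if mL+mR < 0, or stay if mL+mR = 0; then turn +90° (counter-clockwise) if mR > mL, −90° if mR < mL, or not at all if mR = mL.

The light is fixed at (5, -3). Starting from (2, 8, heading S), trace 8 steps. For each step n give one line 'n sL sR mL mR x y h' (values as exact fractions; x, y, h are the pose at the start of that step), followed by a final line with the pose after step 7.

0 45/34 9/8 45/34 27/136 2 8 S
1 10/13 90/157 10/13 400/2041 2 7 W
2 45/97 45/89 45/97 -360/8633 1 7 N
3 18/29 90/101 18/29 -792/2929 1 8 E
4 45/34 9/8 45/34 27/136 2 8 S
5 10/13 90/157 10/13 400/2041 2 7 W
6 45/97 45/89 45/97 -360/8633 1 7 N
7 18/29 90/101 18/29 -792/2929 1 8 E
final 2 8 S

n=0: pose=(2,8,S); sL=45/34, sR=9/8; mL=45/34, mR=27/136; mL+mR=207/136 → advance +1; mR−mL=-9/8 → turn -1·90°
n=1: pose=(2,7,W); sL=10/13, sR=90/157; mL=10/13, mR=400/2041; mL+mR=1970/2041 → advance +1; mR−mL=-90/157 → turn -1·90°
n=2: pose=(1,7,N); sL=45/97, sR=45/89; mL=45/97, mR=-360/8633; mL+mR=3645/8633 → advance +1; mR−mL=-45/89 → turn -1·90°
n=3: pose=(1,8,E); sL=18/29, sR=90/101; mL=18/29, mR=-792/2929; mL+mR=1026/2929 → advance +1; mR−mL=-90/101 → turn -1·90°
n=4: pose=(2,8,S); sL=45/34, sR=9/8; mL=45/34, mR=27/136; mL+mR=207/136 → advance +1; mR−mL=-9/8 → turn -1·90°
n=5: pose=(2,7,W); sL=10/13, sR=90/157; mL=10/13, mR=400/2041; mL+mR=1970/2041 → advance +1; mR−mL=-90/157 → turn -1·90°
n=6: pose=(1,7,N); sL=45/97, sR=45/89; mL=45/97, mR=-360/8633; mL+mR=3645/8633 → advance +1; mR−mL=-45/89 → turn -1·90°
n=7: pose=(1,8,E); sL=18/29, sR=90/101; mL=18/29, mR=-792/2929; mL+mR=1026/2929 → advance +1; mR−mL=-90/101 → turn -1·90°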